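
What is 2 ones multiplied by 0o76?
Convert 2 ones (place-value notation) → 2 (decimal)
Convert 0o76 (octal) → 7×8 + 6 = 62 (decimal)
Compute 2 × 62 = 124
124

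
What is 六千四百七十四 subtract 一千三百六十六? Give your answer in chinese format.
Convert 六千四百七十四 (Chinese numeral) → 6×1000 + 4×100 + 7×10 + 4 = 6474 (decimal)
Convert 一千三百六十六 (Chinese numeral) → 1×1000 + 3×100 + 6×10 + 6 = 1366 (decimal)
Compute 6474 - 1366 = 5108
Convert 5108 (decimal) → 5108 = 5×1000 + 1×100 + 8 → 五千一百零八 (Chinese numeral)
五千一百零八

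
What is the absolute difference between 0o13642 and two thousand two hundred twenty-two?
Convert 0o13642 (octal) → 1×4096 + 3×512 + 6×64 + 4×8 + 2 = 6050 (decimal)
Convert two thousand two hundred twenty-two (English words) → 2×1000 + 2×100 + 22 = 2222 (decimal)
Compute |6050 - 2222| = 3828
3828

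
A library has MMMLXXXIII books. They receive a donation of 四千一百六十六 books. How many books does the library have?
Convert MMMLXXXIII (Roman numeral) → 1000 + 1000 + 1000 + 50 + 10 + 10 + 10 + 1 + 1 + 1 = 3083 (decimal)
Convert 四千一百六十六 (Chinese numeral) → 4×1000 + 1×100 + 6×10 + 6 = 4166 (decimal)
Compute 3083 + 4166 = 7249
7249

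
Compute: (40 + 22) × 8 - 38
Parentheses first: 40 + 22 = 62
Multiply: 62 × 8 = 496
Subtract: 496 - 38 = 458
458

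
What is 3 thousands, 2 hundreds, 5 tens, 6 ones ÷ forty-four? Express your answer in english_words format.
Convert 3 thousands, 2 hundreds, 5 tens, 6 ones (place-value notation) → 3×1000 + 2×100 + 5×10 + 6 = 3256 (decimal)
Convert forty-four (English words) → 44 (decimal)
Compute 3256 ÷ 44 = 74
Convert 74 (decimal) → seventy-four (English words)
seventy-four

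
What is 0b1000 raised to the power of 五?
Convert 0b1000 (binary) → 8 (decimal)
Convert 五 (Chinese numeral) → 5 (decimal)
Compute 8 ^ 5 = 32768
32768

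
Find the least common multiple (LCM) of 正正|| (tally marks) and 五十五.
Convert 正正|| (tally marks) → 5 + 5 + 2 = 12 (decimal)
Convert 五十五 (Chinese numeral) → 5×10 + 5 = 55 (decimal)
Compute lcm(12, 55) = 660
660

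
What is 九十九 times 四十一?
Convert 九十九 (Chinese numeral) → 9×10 + 9 = 99 (decimal)
Convert 四十一 (Chinese numeral) → 4×10 + 1 = 41 (decimal)
Compute 99 × 41 = 4059
4059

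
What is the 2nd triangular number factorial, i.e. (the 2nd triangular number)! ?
Convert the 2nd triangular number (triangular index) → 2×3/2 = 3 (decimal)
Compute 3! = 6
6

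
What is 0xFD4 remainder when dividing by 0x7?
Convert 0xFD4 (hexadecimal) → 15×256 + 13×16 + 4 = 4052 (decimal)
Convert 0x7 (hexadecimal) → 7 (decimal)
Compute 4052 mod 7 = 6
6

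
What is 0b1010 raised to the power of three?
Convert 0b1010 (binary) → 8 + 2 = 10 (decimal)
Convert three (English words) → 3 (decimal)
Compute 10 ^ 3 = 1000
1000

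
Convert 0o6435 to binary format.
Convert 0o6435 (octal) → 6×512 + 4×64 + 3×8 + 5 = 3357 (decimal)
Convert 3357 (decimal) → 3357 = 2048 + 1024 + 256 + 16 + 8 + 4 + 1 → 0b110100011101 (binary)
0b110100011101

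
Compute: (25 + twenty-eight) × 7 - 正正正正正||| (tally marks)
Convert twenty-eight (English words) → 28 (decimal)
Convert 正正正正正||| (tally marks) → 5 + 5 + 5 + 5 + 5 + 3 = 28 (decimal)
Expression in decimal: (25 + 28) × 7 - 28
Parentheses first: 25 + 28 = 53
Multiply: 53 × 7 = 371
Subtract: 371 - 28 = 343
343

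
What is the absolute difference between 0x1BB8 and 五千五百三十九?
Convert 0x1BB8 (hexadecimal) → 1×4096 + 11×256 + 11×16 + 8 = 7096 (decimal)
Convert 五千五百三十九 (Chinese numeral) → 5×1000 + 5×100 + 3×10 + 9 = 5539 (decimal)
Compute |7096 - 5539| = 1557
1557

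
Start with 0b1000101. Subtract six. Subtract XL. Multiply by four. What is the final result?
Convert 0b1000101 (binary) → 64 + 4 + 1 = 69 (decimal)
Start: 69
Convert six (English words) → 6 (decimal)
69 - 6 = 63
Convert XL (Roman numeral) → 40 (decimal)
63 - 40 = 23
Convert four (English words) → 4 (decimal)
23 × 4 = 92
92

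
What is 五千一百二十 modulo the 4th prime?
Convert 五千一百二十 (Chinese numeral) → 5×1000 + 1×100 + 2×10 = 5120 (decimal)
Convert the 4th prime (prime index) → 7 (decimal)
Compute 5120 mod 7 = 3
3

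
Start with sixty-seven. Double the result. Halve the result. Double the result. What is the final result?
Convert sixty-seven (English words) → 67 (decimal)
Start: 67
67 × 2 = 134
134 ÷ 2 = 67
67 × 2 = 134
134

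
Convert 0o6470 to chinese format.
Convert 0o6470 (octal) → 6×512 + 4×64 + 7×8 = 3384 (decimal)
Convert 3384 (decimal) → 3384 = 3×1000 + 3×100 + 8×10 + 4 → 三千三百八十四 (Chinese numeral)
三千三百八十四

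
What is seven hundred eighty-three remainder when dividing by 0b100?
Convert seven hundred eighty-three (English words) → 7×100 + 83 = 783 (decimal)
Convert 0b100 (binary) → 4 (decimal)
Compute 783 mod 4 = 3
3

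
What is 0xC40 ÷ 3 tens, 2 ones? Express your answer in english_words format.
Convert 0xC40 (hexadecimal) → 12×256 + 4×16 = 3136 (decimal)
Convert 3 tens, 2 ones (place-value notation) → 3×10 + 2 = 32 (decimal)
Compute 3136 ÷ 32 = 98
Convert 98 (decimal) → ninety-eight (English words)
ninety-eight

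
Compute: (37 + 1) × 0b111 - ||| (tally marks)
Convert 0b111 (binary) → 4 + 2 + 1 = 7 (decimal)
Convert ||| (tally marks) → 3 (decimal)
Expression in decimal: (37 + 1) × 7 - 3
Parentheses first: 37 + 1 = 38
Multiply: 38 × 7 = 266
Subtract: 266 - 3 = 263
263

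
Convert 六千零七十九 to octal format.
Convert 六千零七十九 (Chinese numeral) → 6×1000 + 7×10 + 9 = 6079 (decimal)
Convert 6079 (decimal) → 6079 = 1×4096 + 3×512 + 6×64 + 7×8 + 7 → 0o13677 (octal)
0o13677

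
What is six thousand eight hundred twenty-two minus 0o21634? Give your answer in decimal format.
Convert six thousand eight hundred twenty-two (English words) → 6×1000 + 8×100 + 22 = 6822 (decimal)
Convert 0o21634 (octal) → 2×4096 + 1×512 + 6×64 + 3×8 + 4 = 9116 (decimal)
Compute 6822 - 9116 = -2294
-2294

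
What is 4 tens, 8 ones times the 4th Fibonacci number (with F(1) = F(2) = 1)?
Convert 4 tens, 8 ones (place-value notation) → 4×10 + 8 = 48 (decimal)
Convert the 4th Fibonacci number (with F(1) = F(2) = 1) (Fibonacci index) → 1, 1, 2, 3 → 3 (decimal)
Compute 48 × 3 = 144
144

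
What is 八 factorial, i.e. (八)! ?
Convert 八 (Chinese numeral) → 8 (decimal)
Compute 8! = 40320
40320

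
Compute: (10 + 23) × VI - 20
Convert VI (Roman numeral) → 5 + 1 = 6 (decimal)
Expression in decimal: (10 + 23) × 6 - 20
Parentheses first: 10 + 23 = 33
Multiply: 33 × 6 = 198
Subtract: 198 - 20 = 178
178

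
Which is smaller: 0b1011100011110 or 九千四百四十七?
Convert 0b1011100011110 (binary) → 4096 + 1024 + 512 + 256 + 16 + 8 + 4 + 2 = 5918 (decimal)
Convert 九千四百四十七 (Chinese numeral) → 9×1000 + 4×100 + 4×10 + 7 = 9447 (decimal)
Compare 5918 vs 9447: smaller = 5918
5918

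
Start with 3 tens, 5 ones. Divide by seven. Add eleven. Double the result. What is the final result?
Convert 3 tens, 5 ones (place-value notation) → 3×10 + 5 = 35 (decimal)
Start: 35
Convert seven (English words) → 7 (decimal)
35 ÷ 7 = 5
Convert eleven (English words) → 11 (decimal)
5 + 11 = 16
16 × 2 = 32
32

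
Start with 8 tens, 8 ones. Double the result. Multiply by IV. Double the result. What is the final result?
Convert 8 tens, 8 ones (place-value notation) → 8×10 + 8 = 88 (decimal)
Start: 88
88 × 2 = 176
Convert IV (Roman numeral) → 4 (decimal)
176 × 4 = 704
704 × 2 = 1408
1408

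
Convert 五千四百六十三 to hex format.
Convert 五千四百六十三 (Chinese numeral) → 5×1000 + 4×100 + 6×10 + 3 = 5463 (decimal)
Convert 5463 (decimal) → 5463 = 1×4096 + 5×256 + 5×16 + 7 → 0x1557 (hexadecimal)
0x1557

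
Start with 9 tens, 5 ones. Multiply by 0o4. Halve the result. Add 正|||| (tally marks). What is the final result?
Convert 9 tens, 5 ones (place-value notation) → 9×10 + 5 = 95 (decimal)
Start: 95
Convert 0o4 (octal) → 4 (decimal)
95 × 4 = 380
380 ÷ 2 = 190
Convert 正|||| (tally marks) → 5 + 4 = 9 (decimal)
190 + 9 = 199
199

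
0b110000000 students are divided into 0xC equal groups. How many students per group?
Convert 0b110000000 (binary) → 256 + 128 = 384 (decimal)
Convert 0xC (hexadecimal) → 12 (decimal)
Compute 384 ÷ 12 = 32
32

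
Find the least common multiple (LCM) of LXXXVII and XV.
Convert LXXXVII (Roman numeral) → 50 + 10 + 10 + 10 + 5 + 1 + 1 = 87 (decimal)
Convert XV (Roman numeral) → 10 + 5 = 15 (decimal)
Compute lcm(87, 15) = 435
435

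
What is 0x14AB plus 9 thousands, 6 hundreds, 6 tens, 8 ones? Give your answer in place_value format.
Convert 0x14AB (hexadecimal) → 1×4096 + 4×256 + 10×16 + 11 = 5291 (decimal)
Convert 9 thousands, 6 hundreds, 6 tens, 8 ones (place-value notation) → 9×1000 + 6×100 + 6×10 + 8 = 9668 (decimal)
Compute 5291 + 9668 = 14959
Convert 14959 (decimal) → 14959 = 14×1000 + 9×100 + 5×10 + 9 → 14 thousands, 9 hundreds, 5 tens, 9 ones (place-value notation)
14 thousands, 9 hundreds, 5 tens, 9 ones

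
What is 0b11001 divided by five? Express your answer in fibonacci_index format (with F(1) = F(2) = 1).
Convert 0b11001 (binary) → 16 + 8 + 1 = 25 (decimal)
Convert five (English words) → 5 (decimal)
Compute 25 ÷ 5 = 5
Convert 5 (decimal) → 1, 1, 2, 3, 5 → the 5th Fibonacci number (Fibonacci index)
the 5th Fibonacci number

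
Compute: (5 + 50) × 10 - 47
Parentheses first: 5 + 50 = 55
Multiply: 55 × 10 = 550
Subtract: 550 - 47 = 503
503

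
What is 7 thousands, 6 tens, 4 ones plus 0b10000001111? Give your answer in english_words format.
Convert 7 thousands, 6 tens, 4 ones (place-value notation) → 7×1000 + 6×10 + 4 = 7064 (decimal)
Convert 0b10000001111 (binary) → 1024 + 8 + 4 + 2 + 1 = 1039 (decimal)
Compute 7064 + 1039 = 8103
Convert 8103 (decimal) → 8103 = 8×1000 + 1×100 + 3 → eight thousand one hundred three (English words)
eight thousand one hundred three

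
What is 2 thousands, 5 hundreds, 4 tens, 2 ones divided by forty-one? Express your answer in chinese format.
Convert 2 thousands, 5 hundreds, 4 tens, 2 ones (place-value notation) → 2×1000 + 5×100 + 4×10 + 2 = 2542 (decimal)
Convert forty-one (English words) → 41 (decimal)
Compute 2542 ÷ 41 = 62
Convert 62 (decimal) → 62 = 6×10 + 2 → 六十二 (Chinese numeral)
六十二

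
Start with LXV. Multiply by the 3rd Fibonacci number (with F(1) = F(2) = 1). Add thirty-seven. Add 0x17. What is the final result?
Convert LXV (Roman numeral) → 50 + 10 + 5 = 65 (decimal)
Start: 65
Convert the 3rd Fibonacci number (with F(1) = F(2) = 1) (Fibonacci index) → 1, 1, 2 → 2 (decimal)
65 × 2 = 130
Convert thirty-seven (English words) → 37 (decimal)
130 + 37 = 167
Convert 0x17 (hexadecimal) → 1×16 + 7 = 23 (decimal)
167 + 23 = 190
190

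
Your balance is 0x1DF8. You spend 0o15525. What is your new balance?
Convert 0x1DF8 (hexadecimal) → 1×4096 + 13×256 + 15×16 + 8 = 7672 (decimal)
Convert 0o15525 (octal) → 1×4096 + 5×512 + 5×64 + 2×8 + 5 = 6997 (decimal)
Compute 7672 - 6997 = 675
675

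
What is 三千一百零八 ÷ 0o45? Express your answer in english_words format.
Convert 三千一百零八 (Chinese numeral) → 3×1000 + 1×100 + 8 = 3108 (decimal)
Convert 0o45 (octal) → 4×8 + 5 = 37 (decimal)
Compute 3108 ÷ 37 = 84
Convert 84 (decimal) → eighty-four (English words)
eighty-four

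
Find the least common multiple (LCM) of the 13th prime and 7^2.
Convert the 13th prime (prime index) → 41 (decimal)
Convert 7^2 (power) → 49 (decimal)
Compute lcm(41, 49) = 2009
2009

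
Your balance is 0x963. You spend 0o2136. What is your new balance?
Convert 0x963 (hexadecimal) → 9×256 + 6×16 + 3 = 2403 (decimal)
Convert 0o2136 (octal) → 2×512 + 1×64 + 3×8 + 6 = 1118 (decimal)
Compute 2403 - 1118 = 1285
1285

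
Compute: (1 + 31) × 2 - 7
Parentheses first: 1 + 31 = 32
Multiply: 32 × 2 = 64
Subtract: 64 - 7 = 57
57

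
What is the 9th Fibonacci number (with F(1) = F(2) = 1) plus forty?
The 9th Fibonacci number (with F(1) = F(2) = 1): 1, 1, 2, 3, 5, 8, 13, 21, 34 → 34
Convert forty (English words) → 40 (decimal)
Compute 34 + 40 = 74
74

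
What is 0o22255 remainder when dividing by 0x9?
Convert 0o22255 (octal) → 2×4096 + 2×512 + 2×64 + 5×8 + 5 = 9389 (decimal)
Convert 0x9 (hexadecimal) → 9 (decimal)
Compute 9389 mod 9 = 2
2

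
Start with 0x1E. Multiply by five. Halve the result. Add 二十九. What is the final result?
Convert 0x1E (hexadecimal) → 1×16 + 14 = 30 (decimal)
Start: 30
Convert five (English words) → 5 (decimal)
30 × 5 = 150
150 ÷ 2 = 75
Convert 二十九 (Chinese numeral) → 2×10 + 9 = 29 (decimal)
75 + 29 = 104
104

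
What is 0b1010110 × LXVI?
Convert 0b1010110 (binary) → 64 + 16 + 4 + 2 = 86 (decimal)
Convert LXVI (Roman numeral) → 50 + 10 + 5 + 1 = 66 (decimal)
Compute 86 × 66 = 5676
5676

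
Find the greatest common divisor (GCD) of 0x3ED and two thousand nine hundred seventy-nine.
Convert 0x3ED (hexadecimal) → 3×256 + 14×16 + 13 = 1005 (decimal)
Convert two thousand nine hundred seventy-nine (English words) → 2×1000 + 9×100 + 79 = 2979 (decimal)
Compute gcd(1005, 2979) = 3
3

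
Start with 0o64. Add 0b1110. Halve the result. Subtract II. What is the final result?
Convert 0o64 (octal) → 6×8 + 4 = 52 (decimal)
Start: 52
Convert 0b1110 (binary) → 8 + 4 + 2 = 14 (decimal)
52 + 14 = 66
66 ÷ 2 = 33
Convert II (Roman numeral) → 1 + 1 = 2 (decimal)
33 - 2 = 31
31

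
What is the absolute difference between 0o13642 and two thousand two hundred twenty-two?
Convert 0o13642 (octal) → 1×4096 + 3×512 + 6×64 + 4×8 + 2 = 6050 (decimal)
Convert two thousand two hundred twenty-two (English words) → 2×1000 + 2×100 + 22 = 2222 (decimal)
Compute |6050 - 2222| = 3828
3828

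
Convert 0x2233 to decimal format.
Convert 0x2233 (hexadecimal) → 2×4096 + 2×256 + 3×16 + 3 = 8755 (decimal)
8755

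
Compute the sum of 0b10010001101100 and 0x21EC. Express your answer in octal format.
Convert 0b10010001101100 (binary) → 8192 + 1024 + 64 + 32 + 8 + 4 = 9324 (decimal)
Convert 0x21EC (hexadecimal) → 2×4096 + 1×256 + 14×16 + 12 = 8684 (decimal)
Compute 9324 + 8684 = 18008
Convert 18008 (decimal) → 18008 = 4×4096 + 3×512 + 1×64 + 3×8 → 0o43130 (octal)
0o43130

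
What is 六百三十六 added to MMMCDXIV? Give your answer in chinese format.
Convert 六百三十六 (Chinese numeral) → 6×100 + 3×10 + 6 = 636 (decimal)
Convert MMMCDXIV (Roman numeral) → 1000 + 1000 + 1000 + 400 + 10 + 4 = 3414 (decimal)
Compute 636 + 3414 = 4050
Convert 4050 (decimal) → 4050 = 4×1000 + 5×10 → 四千零五十 (Chinese numeral)
四千零五十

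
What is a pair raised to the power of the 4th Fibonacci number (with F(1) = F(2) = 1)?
Convert a pair (colloquial) → 2 (decimal)
Convert the 4th Fibonacci number (with F(1) = F(2) = 1) (Fibonacci index) → 1, 1, 2, 3 → 3 (decimal)
Compute 2 ^ 3 = 8
8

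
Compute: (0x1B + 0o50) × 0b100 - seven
Convert 0x1B (hexadecimal) → 1×16 + 11 = 27 (decimal)
Convert 0o50 (octal) → 5×8 = 40 (decimal)
Convert 0b100 (binary) → 4 (decimal)
Convert seven (English words) → 7 (decimal)
Expression in decimal: (27 + 40) × 4 - 7
Parentheses first: 27 + 40 = 67
Multiply: 67 × 4 = 268
Subtract: 268 - 7 = 261
261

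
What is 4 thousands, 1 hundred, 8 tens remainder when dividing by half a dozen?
Convert 4 thousands, 1 hundred, 8 tens (place-value notation) → 4×1000 + 1×100 + 8×10 = 4180 (decimal)
Convert half a dozen (colloquial) → 6 (decimal)
Compute 4180 mod 6 = 4
4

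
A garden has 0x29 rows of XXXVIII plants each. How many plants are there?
Convert XXXVIII (Roman numeral) → 10 + 10 + 10 + 5 + 1 + 1 + 1 = 38 (decimal)
Convert 0x29 (hexadecimal) → 2×16 + 9 = 41 (decimal)
Compute 38 × 41 = 1558
1558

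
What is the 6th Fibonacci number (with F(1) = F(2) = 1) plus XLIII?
The 6th Fibonacci number (with F(1) = F(2) = 1): 1, 1, 2, 3, 5, 8 → 8
Convert XLIII (Roman numeral) → 40 + 1 + 1 + 1 = 43 (decimal)
Compute 8 + 43 = 51
51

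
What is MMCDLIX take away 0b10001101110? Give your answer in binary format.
Convert MMCDLIX (Roman numeral) → 1000 + 1000 + 400 + 50 + 9 = 2459 (decimal)
Convert 0b10001101110 (binary) → 1024 + 64 + 32 + 8 + 4 + 2 = 1134 (decimal)
Compute 2459 - 1134 = 1325
Convert 1325 (decimal) → 1325 = 1024 + 256 + 32 + 8 + 4 + 1 → 0b10100101101 (binary)
0b10100101101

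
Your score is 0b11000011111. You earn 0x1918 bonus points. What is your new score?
Convert 0b11000011111 (binary) → 1024 + 512 + 16 + 8 + 4 + 2 + 1 = 1567 (decimal)
Convert 0x1918 (hexadecimal) → 1×4096 + 9×256 + 1×16 + 8 = 6424 (decimal)
Compute 1567 + 6424 = 7991
7991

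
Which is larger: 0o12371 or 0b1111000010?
Convert 0o12371 (octal) → 1×4096 + 2×512 + 3×64 + 7×8 + 1 = 5369 (decimal)
Convert 0b1111000010 (binary) → 512 + 256 + 128 + 64 + 2 = 962 (decimal)
Compare 5369 vs 962: larger = 5369
5369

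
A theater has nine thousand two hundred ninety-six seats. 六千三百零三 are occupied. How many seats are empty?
Convert nine thousand two hundred ninety-six (English words) → 9×1000 + 2×100 + 96 = 9296 (decimal)
Convert 六千三百零三 (Chinese numeral) → 6×1000 + 3×100 + 3 = 6303 (decimal)
Compute 9296 - 6303 = 2993
2993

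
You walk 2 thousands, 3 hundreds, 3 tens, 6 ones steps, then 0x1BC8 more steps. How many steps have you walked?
Convert 2 thousands, 3 hundreds, 3 tens, 6 ones (place-value notation) → 2×1000 + 3×100 + 3×10 + 6 = 2336 (decimal)
Convert 0x1BC8 (hexadecimal) → 1×4096 + 11×256 + 12×16 + 8 = 7112 (decimal)
Compute 2336 + 7112 = 9448
9448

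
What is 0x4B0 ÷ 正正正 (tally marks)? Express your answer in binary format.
Convert 0x4B0 (hexadecimal) → 4×256 + 11×16 = 1200 (decimal)
Convert 正正正 (tally marks) → 5 + 5 + 5 = 15 (decimal)
Compute 1200 ÷ 15 = 80
Convert 80 (decimal) → 80 = 64 + 16 → 0b1010000 (binary)
0b1010000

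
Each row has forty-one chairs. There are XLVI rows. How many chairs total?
Convert forty-one (English words) → 41 (decimal)
Convert XLVI (Roman numeral) → 40 + 5 + 1 = 46 (decimal)
Compute 41 × 46 = 1886
1886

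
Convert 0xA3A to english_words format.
Convert 0xA3A (hexadecimal) → 10×256 + 3×16 + 10 = 2618 (decimal)
Convert 2618 (decimal) → 2618 = 2×1000 + 6×100 + 18 → two thousand six hundred eighteen (English words)
two thousand six hundred eighteen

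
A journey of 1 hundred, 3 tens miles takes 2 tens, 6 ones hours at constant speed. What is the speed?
Convert 1 hundred, 3 tens (place-value notation) → 1×100 + 3×10 = 130 (decimal)
Convert 2 tens, 6 ones (place-value notation) → 2×10 + 6 = 26 (decimal)
Compute 130 ÷ 26 = 5
5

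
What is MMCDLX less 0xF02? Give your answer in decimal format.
Convert MMCDLX (Roman numeral) → 1000 + 1000 + 400 + 50 + 10 = 2460 (decimal)
Convert 0xF02 (hexadecimal) → 15×256 + 2 = 3842 (decimal)
Compute 2460 - 3842 = -1382
-1382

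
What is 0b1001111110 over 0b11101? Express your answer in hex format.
Convert 0b1001111110 (binary) → 512 + 64 + 32 + 16 + 8 + 4 + 2 = 638 (decimal)
Convert 0b11101 (binary) → 16 + 8 + 4 + 1 = 29 (decimal)
Compute 638 ÷ 29 = 22
Convert 22 (decimal) → 22 = 1×16 + 6 → 0x16 (hexadecimal)
0x16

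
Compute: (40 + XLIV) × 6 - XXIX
Convert XLIV (Roman numeral) → 40 + 4 = 44 (decimal)
Convert XXIX (Roman numeral) → 10 + 10 + 9 = 29 (decimal)
Expression in decimal: (40 + 44) × 6 - 29
Parentheses first: 40 + 44 = 84
Multiply: 84 × 6 = 504
Subtract: 504 - 29 = 475
475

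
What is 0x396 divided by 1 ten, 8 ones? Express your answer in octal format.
Convert 0x396 (hexadecimal) → 3×256 + 9×16 + 6 = 918 (decimal)
Convert 1 ten, 8 ones (place-value notation) → 1×10 + 8 = 18 (decimal)
Compute 918 ÷ 18 = 51
Convert 51 (decimal) → 51 = 6×8 + 3 → 0o63 (octal)
0o63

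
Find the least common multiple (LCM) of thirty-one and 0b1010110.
Convert thirty-one (English words) → 31 (decimal)
Convert 0b1010110 (binary) → 64 + 16 + 4 + 2 = 86 (decimal)
Compute lcm(31, 86) = 2666
2666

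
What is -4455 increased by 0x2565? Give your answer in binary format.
Convert 0x2565 (hexadecimal) → 2×4096 + 5×256 + 6×16 + 5 = 9573 (decimal)
Compute -4455 + 9573 = 5118
Convert 5118 (decimal) → 5118 = 4096 + 512 + 256 + 128 + 64 + 32 + 16 + 8 + 4 + 2 → 0b1001111111110 (binary)
0b1001111111110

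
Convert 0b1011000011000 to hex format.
Convert 0b1011000011000 (binary) → 4096 + 1024 + 512 + 16 + 8 = 5656 (decimal)
Convert 5656 (decimal) → 5656 = 1×4096 + 6×256 + 1×16 + 8 → 0x1618 (hexadecimal)
0x1618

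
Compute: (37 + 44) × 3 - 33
Parentheses first: 37 + 44 = 81
Multiply: 81 × 3 = 243
Subtract: 243 - 33 = 210
210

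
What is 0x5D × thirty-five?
Convert 0x5D (hexadecimal) → 5×16 + 13 = 93 (decimal)
Convert thirty-five (English words) → 35 (decimal)
Compute 93 × 35 = 3255
3255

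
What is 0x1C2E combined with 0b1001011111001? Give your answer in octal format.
Convert 0x1C2E (hexadecimal) → 1×4096 + 12×256 + 2×16 + 14 = 7214 (decimal)
Convert 0b1001011111001 (binary) → 4096 + 512 + 128 + 64 + 32 + 16 + 8 + 1 = 4857 (decimal)
Compute 7214 + 4857 = 12071
Convert 12071 (decimal) → 12071 = 2×4096 + 7×512 + 4×64 + 4×8 + 7 → 0o27447 (octal)
0o27447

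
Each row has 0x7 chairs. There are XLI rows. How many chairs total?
Convert 0x7 (hexadecimal) → 7 (decimal)
Convert XLI (Roman numeral) → 40 + 1 = 41 (decimal)
Compute 7 × 41 = 287
287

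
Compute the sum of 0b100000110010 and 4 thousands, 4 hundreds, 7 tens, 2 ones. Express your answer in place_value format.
Convert 0b100000110010 (binary) → 2048 + 32 + 16 + 2 = 2098 (decimal)
Convert 4 thousands, 4 hundreds, 7 tens, 2 ones (place-value notation) → 4×1000 + 4×100 + 7×10 + 2 = 4472 (decimal)
Compute 2098 + 4472 = 6570
Convert 6570 (decimal) → 6570 = 6×1000 + 5×100 + 7×10 → 6 thousands, 5 hundreds, 7 tens (place-value notation)
6 thousands, 5 hundreds, 7 tens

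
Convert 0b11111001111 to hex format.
Convert 0b11111001111 (binary) → 1024 + 512 + 256 + 128 + 64 + 8 + 4 + 2 + 1 = 1999 (decimal)
Convert 1999 (decimal) → 1999 = 7×256 + 12×16 + 15 → 0x7CF (hexadecimal)
0x7CF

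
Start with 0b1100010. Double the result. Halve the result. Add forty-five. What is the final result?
Convert 0b1100010 (binary) → 64 + 32 + 2 = 98 (decimal)
Start: 98
98 × 2 = 196
196 ÷ 2 = 98
Convert forty-five (English words) → 45 (decimal)
98 + 45 = 143
143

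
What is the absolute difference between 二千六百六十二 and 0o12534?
Convert 二千六百六十二 (Chinese numeral) → 2×1000 + 6×100 + 6×10 + 2 = 2662 (decimal)
Convert 0o12534 (octal) → 1×4096 + 2×512 + 5×64 + 3×8 + 4 = 5468 (decimal)
Compute |2662 - 5468| = 2806
2806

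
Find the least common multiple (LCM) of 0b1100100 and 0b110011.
Convert 0b1100100 (binary) → 64 + 32 + 4 = 100 (decimal)
Convert 0b110011 (binary) → 32 + 16 + 2 + 1 = 51 (decimal)
Compute lcm(100, 51) = 5100
5100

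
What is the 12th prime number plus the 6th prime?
The 12th prime number = 37
Convert the 6th prime (prime index) → 13 (decimal)
Compute 37 + 13 = 50
50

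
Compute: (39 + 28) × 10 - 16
Parentheses first: 39 + 28 = 67
Multiply: 67 × 10 = 670
Subtract: 670 - 16 = 654
654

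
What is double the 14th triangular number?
The 14th triangular number = 14×15/2 = 105
Compute 105 × 2 = 210
210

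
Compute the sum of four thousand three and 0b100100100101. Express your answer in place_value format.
Convert four thousand three (English words) → 4×1000 + 3 = 4003 (decimal)
Convert 0b100100100101 (binary) → 2048 + 256 + 32 + 4 + 1 = 2341 (decimal)
Compute 4003 + 2341 = 6344
Convert 6344 (decimal) → 6344 = 6×1000 + 3×100 + 4×10 + 4 → 6 thousands, 3 hundreds, 4 tens, 4 ones (place-value notation)
6 thousands, 3 hundreds, 4 tens, 4 ones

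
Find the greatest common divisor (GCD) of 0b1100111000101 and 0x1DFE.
Convert 0b1100111000101 (binary) → 4096 + 2048 + 256 + 128 + 64 + 4 + 1 = 6597 (decimal)
Convert 0x1DFE (hexadecimal) → 1×4096 + 13×256 + 15×16 + 14 = 7678 (decimal)
Compute gcd(6597, 7678) = 1
1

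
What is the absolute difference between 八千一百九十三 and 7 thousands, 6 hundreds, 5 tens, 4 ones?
Convert 八千一百九十三 (Chinese numeral) → 8×1000 + 1×100 + 9×10 + 3 = 8193 (decimal)
Convert 7 thousands, 6 hundreds, 5 tens, 4 ones (place-value notation) → 7×1000 + 6×100 + 5×10 + 4 = 7654 (decimal)
Compute |8193 - 7654| = 539
539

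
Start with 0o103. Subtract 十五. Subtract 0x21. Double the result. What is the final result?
Convert 0o103 (octal) → 1×64 + 3 = 67 (decimal)
Start: 67
Convert 十五 (Chinese numeral) → 1×10 + 5 = 15 (decimal)
67 - 15 = 52
Convert 0x21 (hexadecimal) → 2×16 + 1 = 33 (decimal)
52 - 33 = 19
19 × 2 = 38
38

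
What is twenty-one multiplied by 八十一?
Convert twenty-one (English words) → 21 (decimal)
Convert 八十一 (Chinese numeral) → 8×10 + 1 = 81 (decimal)
Compute 21 × 81 = 1701
1701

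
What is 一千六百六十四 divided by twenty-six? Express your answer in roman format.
Convert 一千六百六十四 (Chinese numeral) → 1×1000 + 6×100 + 6×10 + 4 = 1664 (decimal)
Convert twenty-six (English words) → 26 (decimal)
Compute 1664 ÷ 26 = 64
Convert 64 (decimal) → 64 = 50 + 10 + 4 → LXIV (Roman numeral)
LXIV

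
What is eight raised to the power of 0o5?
Convert eight (English words) → 8 (decimal)
Convert 0o5 (octal) → 5 (decimal)
Compute 8 ^ 5 = 32768
32768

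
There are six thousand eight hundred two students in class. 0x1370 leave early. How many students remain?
Convert six thousand eight hundred two (English words) → 6×1000 + 8×100 + 2 = 6802 (decimal)
Convert 0x1370 (hexadecimal) → 1×4096 + 3×256 + 7×16 = 4976 (decimal)
Compute 6802 - 4976 = 1826
1826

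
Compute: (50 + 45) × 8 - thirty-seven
Convert thirty-seven (English words) → 37 (decimal)
Expression in decimal: (50 + 45) × 8 - 37
Parentheses first: 50 + 45 = 95
Multiply: 95 × 8 = 760
Subtract: 760 - 37 = 723
723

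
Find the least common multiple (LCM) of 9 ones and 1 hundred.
Convert 9 ones (place-value notation) → 9 (decimal)
Convert 1 hundred (place-value notation) → 1×100 = 100 (decimal)
Compute lcm(9, 100) = 900
900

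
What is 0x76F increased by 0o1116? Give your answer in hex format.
Convert 0x76F (hexadecimal) → 7×256 + 6×16 + 15 = 1903 (decimal)
Convert 0o1116 (octal) → 1×512 + 1×64 + 1×8 + 6 = 590 (decimal)
Compute 1903 + 590 = 2493
Convert 2493 (decimal) → 2493 = 9×256 + 11×16 + 13 → 0x9BD (hexadecimal)
0x9BD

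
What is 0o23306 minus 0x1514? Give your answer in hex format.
Convert 0o23306 (octal) → 2×4096 + 3×512 + 3×64 + 6 = 9926 (decimal)
Convert 0x1514 (hexadecimal) → 1×4096 + 5×256 + 1×16 + 4 = 5396 (decimal)
Compute 9926 - 5396 = 4530
Convert 4530 (decimal) → 4530 = 1×4096 + 1×256 + 11×16 + 2 → 0x11B2 (hexadecimal)
0x11B2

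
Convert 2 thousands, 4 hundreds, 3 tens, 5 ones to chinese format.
Convert 2 thousands, 4 hundreds, 3 tens, 5 ones (place-value notation) → 2×1000 + 4×100 + 3×10 + 5 = 2435 (decimal)
Convert 2435 (decimal) → 2435 = 2×1000 + 4×100 + 3×10 + 5 → 二千四百三十五 (Chinese numeral)
二千四百三十五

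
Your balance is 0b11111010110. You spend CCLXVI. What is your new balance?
Convert 0b11111010110 (binary) → 1024 + 512 + 256 + 128 + 64 + 16 + 4 + 2 = 2006 (decimal)
Convert CCLXVI (Roman numeral) → 100 + 100 + 50 + 10 + 5 + 1 = 266 (decimal)
Compute 2006 - 266 = 1740
1740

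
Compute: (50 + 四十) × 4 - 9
Convert 四十 (Chinese numeral) → 4×10 = 40 (decimal)
Expression in decimal: (50 + 40) × 4 - 9
Parentheses first: 50 + 40 = 90
Multiply: 90 × 4 = 360
Subtract: 360 - 9 = 351
351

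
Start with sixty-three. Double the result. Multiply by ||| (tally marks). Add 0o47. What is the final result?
Convert sixty-three (English words) → 63 (decimal)
Start: 63
63 × 2 = 126
Convert ||| (tally marks) → 3 (decimal)
126 × 3 = 378
Convert 0o47 (octal) → 4×8 + 7 = 39 (decimal)
378 + 39 = 417
417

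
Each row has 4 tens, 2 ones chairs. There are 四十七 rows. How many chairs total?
Convert 4 tens, 2 ones (place-value notation) → 4×10 + 2 = 42 (decimal)
Convert 四十七 (Chinese numeral) → 4×10 + 7 = 47 (decimal)
Compute 42 × 47 = 1974
1974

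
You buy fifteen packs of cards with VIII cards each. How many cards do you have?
Convert VIII (Roman numeral) → 5 + 1 + 1 + 1 = 8 (decimal)
Convert fifteen (English words) → 15 (decimal)
Compute 8 × 15 = 120
120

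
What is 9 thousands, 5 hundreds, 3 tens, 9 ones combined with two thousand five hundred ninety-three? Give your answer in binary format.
Convert 9 thousands, 5 hundreds, 3 tens, 9 ones (place-value notation) → 9×1000 + 5×100 + 3×10 + 9 = 9539 (decimal)
Convert two thousand five hundred ninety-three (English words) → 2×1000 + 5×100 + 93 = 2593 (decimal)
Compute 9539 + 2593 = 12132
Convert 12132 (decimal) → 12132 = 8192 + 2048 + 1024 + 512 + 256 + 64 + 32 + 4 → 0b10111101100100 (binary)
0b10111101100100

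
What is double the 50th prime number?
The 50th prime number = 229
Compute 229 × 2 = 458
458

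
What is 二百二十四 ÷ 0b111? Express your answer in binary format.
Convert 二百二十四 (Chinese numeral) → 2×100 + 2×10 + 4 = 224 (decimal)
Convert 0b111 (binary) → 4 + 2 + 1 = 7 (decimal)
Compute 224 ÷ 7 = 32
Convert 32 (decimal) → 0b100000 (binary)
0b100000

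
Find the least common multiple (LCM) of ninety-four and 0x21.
Convert ninety-four (English words) → 94 (decimal)
Convert 0x21 (hexadecimal) → 2×16 + 1 = 33 (decimal)
Compute lcm(94, 33) = 3102
3102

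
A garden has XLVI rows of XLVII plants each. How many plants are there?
Convert XLVII (Roman numeral) → 40 + 5 + 1 + 1 = 47 (decimal)
Convert XLVI (Roman numeral) → 40 + 5 + 1 = 46 (decimal)
Compute 47 × 46 = 2162
2162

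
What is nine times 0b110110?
Convert nine (English words) → 9 (decimal)
Convert 0b110110 (binary) → 32 + 16 + 4 + 2 = 54 (decimal)
Compute 9 × 54 = 486
486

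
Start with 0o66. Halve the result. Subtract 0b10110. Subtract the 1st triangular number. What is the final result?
Convert 0o66 (octal) → 6×8 + 6 = 54 (decimal)
Start: 54
54 ÷ 2 = 27
Convert 0b10110 (binary) → 16 + 4 + 2 = 22 (decimal)
27 - 22 = 5
Convert the 1st triangular number (triangular index) → 1×2/2 = 1 (decimal)
5 - 1 = 4
4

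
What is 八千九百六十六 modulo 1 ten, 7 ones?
Convert 八千九百六十六 (Chinese numeral) → 8×1000 + 9×100 + 6×10 + 6 = 8966 (decimal)
Convert 1 ten, 7 ones (place-value notation) → 1×10 + 7 = 17 (decimal)
Compute 8966 mod 17 = 7
7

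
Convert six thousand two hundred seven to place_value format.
Convert six thousand two hundred seven (English words) → 6×1000 + 2×100 + 7 = 6207 (decimal)
Convert 6207 (decimal) → 6207 = 6×1000 + 2×100 + 7 → 6 thousands, 2 hundreds, 7 ones (place-value notation)
6 thousands, 2 hundreds, 7 ones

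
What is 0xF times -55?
Convert 0xF (hexadecimal) → 15 (decimal)
Compute 15 × -55 = -825
-825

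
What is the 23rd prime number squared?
The 23rd prime number = 83
Compute 83² = 83 × 83 = 6889
6889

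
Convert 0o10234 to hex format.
Convert 0o10234 (octal) → 1×4096 + 2×64 + 3×8 + 4 = 4252 (decimal)
Convert 4252 (decimal) → 4252 = 1×4096 + 9×16 + 12 → 0x109C (hexadecimal)
0x109C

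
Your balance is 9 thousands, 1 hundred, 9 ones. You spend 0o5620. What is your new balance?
Convert 9 thousands, 1 hundred, 9 ones (place-value notation) → 9×1000 + 1×100 + 9 = 9109 (decimal)
Convert 0o5620 (octal) → 5×512 + 6×64 + 2×8 = 2960 (decimal)
Compute 9109 - 2960 = 6149
6149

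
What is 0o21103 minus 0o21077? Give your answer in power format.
Convert 0o21103 (octal) → 2×4096 + 1×512 + 1×64 + 3 = 8771 (decimal)
Convert 0o21077 (octal) → 2×4096 + 1×512 + 7×8 + 7 = 8767 (decimal)
Compute 8771 - 8767 = 4
Convert 4 (decimal) → 2^2 (power)
2^2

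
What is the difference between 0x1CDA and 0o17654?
Convert 0x1CDA (hexadecimal) → 1×4096 + 12×256 + 13×16 + 10 = 7386 (decimal)
Convert 0o17654 (octal) → 1×4096 + 7×512 + 6×64 + 5×8 + 4 = 8108 (decimal)
Difference: |7386 - 8108| = 722
722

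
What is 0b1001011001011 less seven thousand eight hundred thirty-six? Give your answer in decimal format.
Convert 0b1001011001011 (binary) → 4096 + 512 + 128 + 64 + 8 + 2 + 1 = 4811 (decimal)
Convert seven thousand eight hundred thirty-six (English words) → 7×1000 + 8×100 + 36 = 7836 (decimal)
Compute 4811 - 7836 = -3025
-3025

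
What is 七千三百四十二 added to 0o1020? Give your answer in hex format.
Convert 七千三百四十二 (Chinese numeral) → 7×1000 + 3×100 + 4×10 + 2 = 7342 (decimal)
Convert 0o1020 (octal) → 1×512 + 2×8 = 528 (decimal)
Compute 7342 + 528 = 7870
Convert 7870 (decimal) → 7870 = 1×4096 + 14×256 + 11×16 + 14 → 0x1EBE (hexadecimal)
0x1EBE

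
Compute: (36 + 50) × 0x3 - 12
Convert 0x3 (hexadecimal) → 3 (decimal)
Expression in decimal: (36 + 50) × 3 - 12
Parentheses first: 36 + 50 = 86
Multiply: 86 × 3 = 258
Subtract: 258 - 12 = 246
246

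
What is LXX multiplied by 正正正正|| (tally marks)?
Convert LXX (Roman numeral) → 50 + 10 + 10 = 70 (decimal)
Convert 正正正正|| (tally marks) → 5 + 5 + 5 + 5 + 2 = 22 (decimal)
Compute 70 × 22 = 1540
1540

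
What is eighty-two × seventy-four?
Convert eighty-two (English words) → 82 (decimal)
Convert seventy-four (English words) → 74 (decimal)
Compute 82 × 74 = 6068
6068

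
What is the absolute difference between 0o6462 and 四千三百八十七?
Convert 0o6462 (octal) → 6×512 + 4×64 + 6×8 + 2 = 3378 (decimal)
Convert 四千三百八十七 (Chinese numeral) → 4×1000 + 3×100 + 8×10 + 7 = 4387 (decimal)
Compute |3378 - 4387| = 1009
1009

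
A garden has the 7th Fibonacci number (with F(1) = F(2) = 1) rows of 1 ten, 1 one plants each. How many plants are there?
Convert 1 ten, 1 one (place-value notation) → 1×10 + 1 = 11 (decimal)
Convert the 7th Fibonacci number (with F(1) = F(2) = 1) (Fibonacci index) → 1, 1, 2, 3, 5, 8, 13 → 13 (decimal)
Compute 11 × 13 = 143
143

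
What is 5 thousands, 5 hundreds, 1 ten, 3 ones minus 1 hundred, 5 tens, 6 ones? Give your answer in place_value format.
Convert 5 thousands, 5 hundreds, 1 ten, 3 ones (place-value notation) → 5×1000 + 5×100 + 1×10 + 3 = 5513 (decimal)
Convert 1 hundred, 5 tens, 6 ones (place-value notation) → 1×100 + 5×10 + 6 = 156 (decimal)
Compute 5513 - 156 = 5357
Convert 5357 (decimal) → 5357 = 5×1000 + 3×100 + 5×10 + 7 → 5 thousands, 3 hundreds, 5 tens, 7 ones (place-value notation)
5 thousands, 3 hundreds, 5 tens, 7 ones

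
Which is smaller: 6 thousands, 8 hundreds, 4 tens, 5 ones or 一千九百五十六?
Convert 6 thousands, 8 hundreds, 4 tens, 5 ones (place-value notation) → 6×1000 + 8×100 + 4×10 + 5 = 6845 (decimal)
Convert 一千九百五十六 (Chinese numeral) → 1×1000 + 9×100 + 5×10 + 6 = 1956 (decimal)
Compare 6845 vs 1956: smaller = 1956
1956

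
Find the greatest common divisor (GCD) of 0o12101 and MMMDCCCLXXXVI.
Convert 0o12101 (octal) → 1×4096 + 2×512 + 1×64 + 1 = 5185 (decimal)
Convert MMMDCCCLXXXVI (Roman numeral) → 1000 + 1000 + 1000 + 500 + 100 + 100 + 100 + 50 + 10 + 10 + 10 + 5 + 1 = 3886 (decimal)
Compute gcd(5185, 3886) = 1
1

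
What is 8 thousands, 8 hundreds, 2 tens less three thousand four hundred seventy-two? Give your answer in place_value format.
Convert 8 thousands, 8 hundreds, 2 tens (place-value notation) → 8×1000 + 8×100 + 2×10 = 8820 (decimal)
Convert three thousand four hundred seventy-two (English words) → 3×1000 + 4×100 + 72 = 3472 (decimal)
Compute 8820 - 3472 = 5348
Convert 5348 (decimal) → 5348 = 5×1000 + 3×100 + 4×10 + 8 → 5 thousands, 3 hundreds, 4 tens, 8 ones (place-value notation)
5 thousands, 3 hundreds, 4 tens, 8 ones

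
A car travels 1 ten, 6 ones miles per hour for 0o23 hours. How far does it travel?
Convert 1 ten, 6 ones (place-value notation) → 1×10 + 6 = 16 (decimal)
Convert 0o23 (octal) → 2×8 + 3 = 19 (decimal)
Compute 16 × 19 = 304
304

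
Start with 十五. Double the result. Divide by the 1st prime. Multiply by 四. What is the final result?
Convert 十五 (Chinese numeral) → 1×10 + 5 = 15 (decimal)
Start: 15
15 × 2 = 30
Convert the 1st prime (prime index) → 2 (decimal)
30 ÷ 2 = 15
Convert 四 (Chinese numeral) → 4 (decimal)
15 × 4 = 60
60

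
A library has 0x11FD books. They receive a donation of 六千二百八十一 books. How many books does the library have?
Convert 0x11FD (hexadecimal) → 1×4096 + 1×256 + 15×16 + 13 = 4605 (decimal)
Convert 六千二百八十一 (Chinese numeral) → 6×1000 + 2×100 + 8×10 + 1 = 6281 (decimal)
Compute 4605 + 6281 = 10886
10886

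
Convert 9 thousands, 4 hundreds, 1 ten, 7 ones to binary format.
Convert 9 thousands, 4 hundreds, 1 ten, 7 ones (place-value notation) → 9×1000 + 4×100 + 1×10 + 7 = 9417 (decimal)
Convert 9417 (decimal) → 9417 = 8192 + 1024 + 128 + 64 + 8 + 1 → 0b10010011001001 (binary)
0b10010011001001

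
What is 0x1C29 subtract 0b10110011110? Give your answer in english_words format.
Convert 0x1C29 (hexadecimal) → 1×4096 + 12×256 + 2×16 + 9 = 7209 (decimal)
Convert 0b10110011110 (binary) → 1024 + 256 + 128 + 16 + 8 + 4 + 2 = 1438 (decimal)
Compute 7209 - 1438 = 5771
Convert 5771 (decimal) → 5771 = 5×1000 + 7×100 + 71 → five thousand seven hundred seventy-one (English words)
five thousand seven hundred seventy-one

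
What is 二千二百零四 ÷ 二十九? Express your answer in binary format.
Convert 二千二百零四 (Chinese numeral) → 2×1000 + 2×100 + 4 = 2204 (decimal)
Convert 二十九 (Chinese numeral) → 2×10 + 9 = 29 (decimal)
Compute 2204 ÷ 29 = 76
Convert 76 (decimal) → 76 = 64 + 8 + 4 → 0b1001100 (binary)
0b1001100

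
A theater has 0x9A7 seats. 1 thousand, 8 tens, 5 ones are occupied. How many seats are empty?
Convert 0x9A7 (hexadecimal) → 9×256 + 10×16 + 7 = 2471 (decimal)
Convert 1 thousand, 8 tens, 5 ones (place-value notation) → 1×1000 + 8×10 + 5 = 1085 (decimal)
Compute 2471 - 1085 = 1386
1386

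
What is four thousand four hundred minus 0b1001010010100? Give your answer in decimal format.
Convert four thousand four hundred (English words) → 4×1000 + 4×100 = 4400 (decimal)
Convert 0b1001010010100 (binary) → 4096 + 512 + 128 + 16 + 4 = 4756 (decimal)
Compute 4400 - 4756 = -356
-356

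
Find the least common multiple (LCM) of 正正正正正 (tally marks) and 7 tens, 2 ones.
Convert 正正正正正 (tally marks) → 5 + 5 + 5 + 5 + 5 = 25 (decimal)
Convert 7 tens, 2 ones (place-value notation) → 7×10 + 2 = 72 (decimal)
Compute lcm(25, 72) = 1800
1800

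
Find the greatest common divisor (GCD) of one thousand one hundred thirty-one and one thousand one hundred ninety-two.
Convert one thousand one hundred thirty-one (English words) → 1×1000 + 1×100 + 31 = 1131 (decimal)
Convert one thousand one hundred ninety-two (English words) → 1×1000 + 1×100 + 92 = 1192 (decimal)
Compute gcd(1131, 1192) = 1
1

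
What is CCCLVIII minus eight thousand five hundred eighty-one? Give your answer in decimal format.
Convert CCCLVIII (Roman numeral) → 100 + 100 + 100 + 50 + 5 + 1 + 1 + 1 = 358 (decimal)
Convert eight thousand five hundred eighty-one (English words) → 8×1000 + 5×100 + 81 = 8581 (decimal)
Compute 358 - 8581 = -8223
-8223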